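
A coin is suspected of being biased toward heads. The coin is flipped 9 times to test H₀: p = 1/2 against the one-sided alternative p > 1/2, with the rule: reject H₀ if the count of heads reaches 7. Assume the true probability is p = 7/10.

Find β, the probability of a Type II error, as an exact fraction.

268584417/500000000

A Type II error is failing to reject when Ha holds: with p = 7/10, β = P(Y ≤ 6).
Equivalently, β = 1 − P(Y ≥ 7) = 268584417/500000000.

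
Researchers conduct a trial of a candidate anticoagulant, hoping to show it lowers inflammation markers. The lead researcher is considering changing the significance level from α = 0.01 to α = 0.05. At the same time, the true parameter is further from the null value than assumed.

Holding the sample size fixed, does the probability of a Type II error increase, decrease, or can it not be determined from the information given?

Relaxing α lowers the evidence threshold; under Ha, outcomes that previously fell short now trigger rejection. The further the true parameter sits from the null value, the more of the Ha sampling distribution falls in the rejection region. Both changes push β in the same direction.

It decreases.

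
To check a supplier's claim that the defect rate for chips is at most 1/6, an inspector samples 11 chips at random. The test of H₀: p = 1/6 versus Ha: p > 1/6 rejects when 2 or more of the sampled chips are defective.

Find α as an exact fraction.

Under H₀, K ~ Binomial(11, 1/6); the Type I error rate is P(K ≥ 2).
Via the complement, α = 1 − Σ_{j=0}^{1} C(11,j)(1/6)^j(5/6)^{11-j} = 12909191/22674816.

12909191/22674816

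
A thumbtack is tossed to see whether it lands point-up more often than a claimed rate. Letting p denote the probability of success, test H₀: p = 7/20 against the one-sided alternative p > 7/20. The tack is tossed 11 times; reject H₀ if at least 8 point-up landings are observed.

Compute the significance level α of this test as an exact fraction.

62680681273/5120000000000

Under H₀, K ~ Binomial(11, 7/20), and α = P(K ≥ 8).
Adding the binomial terms for j = 8 through 11 with p = 7/20 yields 62680681273/5120000000000.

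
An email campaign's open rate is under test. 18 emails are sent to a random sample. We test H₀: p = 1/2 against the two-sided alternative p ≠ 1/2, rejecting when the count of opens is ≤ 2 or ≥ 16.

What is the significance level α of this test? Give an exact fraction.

43/32768

Under H₀, K ~ Binomial(18, 1/2); α is the probability of landing in either tail, P(K ≤ 2) + P(K ≥ 16).
By symmetry, α = 2·P(K ≤ 2) = 2·(1 + 18 + 153)/262144 = 344/262144 = 43/32768.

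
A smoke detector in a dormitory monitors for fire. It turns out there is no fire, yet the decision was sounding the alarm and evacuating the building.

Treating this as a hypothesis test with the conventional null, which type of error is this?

Type I error

The null hypothesis here is that there is no fire.
'Sounding the alarm and evacuating the building' corresponds to rejecting H₀.
H₀ was rejected but H₀ is true — a Type I error (false positive).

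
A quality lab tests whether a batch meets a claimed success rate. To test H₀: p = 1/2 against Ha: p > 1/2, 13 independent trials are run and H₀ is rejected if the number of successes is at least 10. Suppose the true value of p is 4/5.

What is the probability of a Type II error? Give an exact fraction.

61688401/244140625

Under the alternative p = 4/5, K ~ Binomial(13, 4/5); β is the probability the test does not reject, P(K < 10).
Equivalently, β = 1 − P(K ≥ 10) = 61688401/244140625.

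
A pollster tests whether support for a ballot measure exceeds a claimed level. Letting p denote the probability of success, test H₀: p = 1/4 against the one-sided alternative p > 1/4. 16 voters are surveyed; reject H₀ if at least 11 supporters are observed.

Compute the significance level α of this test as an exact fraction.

α = P(reject H₀ | H₀ true) = P(S ≥ 11 | p = 1/4), with S ~ Binomial(16, 1/4).
P(S ≥ 11) = Σ_{j=11}^{16} C(16,j)·(1/4)^j·(3/4)^{16-j} = 1225093/4294967296.

1225093/4294967296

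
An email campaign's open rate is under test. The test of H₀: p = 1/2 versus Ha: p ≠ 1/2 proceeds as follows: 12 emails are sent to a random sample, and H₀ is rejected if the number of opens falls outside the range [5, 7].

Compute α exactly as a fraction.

397/1024

α = P(X ≤ 4 or X ≥ 8 | p = 1/2), X ~ Binomial(12, 1/2).
The two tails are symmetric, so α = 2·(1 + 12 + 66 + 220 + 495)/2^12 = 1588/4096 = 397/1024.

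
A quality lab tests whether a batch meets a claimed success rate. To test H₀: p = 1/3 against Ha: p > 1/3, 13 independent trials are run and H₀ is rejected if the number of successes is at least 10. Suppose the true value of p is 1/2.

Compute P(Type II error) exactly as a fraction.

A Type II error is failing to reject when Ha holds: with p = 1/2, β = P(S ≤ 9).
Summing C(13,j)·(1/2)^j·(1/2)^{13-j} for j = 0..9 gives 3907/4096.

3907/4096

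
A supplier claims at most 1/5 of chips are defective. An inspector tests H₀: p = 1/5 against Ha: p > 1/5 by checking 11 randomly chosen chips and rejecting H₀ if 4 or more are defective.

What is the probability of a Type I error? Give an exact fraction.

The significance level is the probability, assuming p = 1/5, of seeing 4 or more defectives in 11 draws.
Via the complement, α = 1 − Σ_{j=0}^{3} C(11,j)(1/5)^j(4/5)^{11-j} = 12589/78125.

12589/78125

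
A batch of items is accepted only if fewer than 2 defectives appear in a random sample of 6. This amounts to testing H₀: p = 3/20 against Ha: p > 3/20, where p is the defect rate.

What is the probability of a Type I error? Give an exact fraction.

2861001/12800000

α = P(reject H₀ | H₀ true) = P(Y ≥ 2 | p = 3/20), Y ~ Binomial(6, 3/20).
Via the complement, α = 1 − Σ_{j=0}^{1} C(6,j)(3/20)^j(17/20)^{6-j} = 2861001/12800000.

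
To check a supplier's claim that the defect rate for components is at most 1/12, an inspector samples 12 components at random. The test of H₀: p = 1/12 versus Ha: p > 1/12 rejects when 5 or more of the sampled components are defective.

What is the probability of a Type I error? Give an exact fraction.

Under H₀, S ~ Binomial(12, 1/12); the Type I error rate is P(S ≥ 5).
Computing the lower-tail complement: 1 − 1483149097639/1486016741376 = 2867643737/1486016741376.

2867643737/1486016741376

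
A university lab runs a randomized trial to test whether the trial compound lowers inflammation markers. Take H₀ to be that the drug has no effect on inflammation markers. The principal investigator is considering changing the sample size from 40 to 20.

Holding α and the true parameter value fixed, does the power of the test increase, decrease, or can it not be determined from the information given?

With less data the test statistic is noisier; under Ha, more outcomes land inside the acceptance region.
Since power = 1 − β and β increases, power decreases.

It decreases.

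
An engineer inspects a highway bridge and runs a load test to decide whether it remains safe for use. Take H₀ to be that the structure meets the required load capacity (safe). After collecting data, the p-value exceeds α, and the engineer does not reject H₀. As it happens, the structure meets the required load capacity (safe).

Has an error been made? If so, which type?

The test retained a true H₀ — the decision matches the true state.

No error — this is a correct decision.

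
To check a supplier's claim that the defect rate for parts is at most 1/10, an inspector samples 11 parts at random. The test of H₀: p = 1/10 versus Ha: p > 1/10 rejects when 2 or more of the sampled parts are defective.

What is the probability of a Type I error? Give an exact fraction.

1513215599/5000000000

α = P(reject H₀ | H₀ true) = P(K ≥ 2 | p = 1/10), K ~ Binomial(11, 1/10).
Via the complement, α = 1 − Σ_{j=0}^{1} C(11,j)(1/10)^j(9/10)^{11-j} = 1513215599/5000000000.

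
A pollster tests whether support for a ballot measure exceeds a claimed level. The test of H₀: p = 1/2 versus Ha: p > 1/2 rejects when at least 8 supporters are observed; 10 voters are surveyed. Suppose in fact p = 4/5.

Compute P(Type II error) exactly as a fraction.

3146489/9765625

β = P(fail to reject H₀ | Ha true) = P(Y ≤ 7 | p = 4/5), Y ~ Binomial(10, 4/5).
Summing C(10,j)·(4/5)^j·(1/5)^{10-j} for j = 0..7 gives 3146489/9765625.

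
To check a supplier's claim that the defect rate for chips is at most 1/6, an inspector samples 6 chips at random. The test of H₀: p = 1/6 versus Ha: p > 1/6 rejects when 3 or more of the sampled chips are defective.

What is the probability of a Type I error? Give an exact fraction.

1453/23328

α = P(reject H₀ | H₀ true) = P(K ≥ 3 | p = 1/6), K ~ Binomial(6, 1/6).
Computing the lower-tail complement: 1 − 21875/23328 = 1453/23328.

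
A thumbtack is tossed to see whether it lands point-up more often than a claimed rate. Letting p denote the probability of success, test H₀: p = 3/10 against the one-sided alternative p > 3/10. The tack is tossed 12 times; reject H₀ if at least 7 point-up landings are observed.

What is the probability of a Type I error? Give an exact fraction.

19300421529/500000000000

α = P(reject H₀ | H₀ true) = P(K ≥ 7 | p = 3/10), with K ~ Binomial(12, 3/10).
P(K ≥ 7) = Σ_{j=7}^{12} C(12,j)·(3/10)^j·(7/10)^{12-j} = 19300421529/500000000000.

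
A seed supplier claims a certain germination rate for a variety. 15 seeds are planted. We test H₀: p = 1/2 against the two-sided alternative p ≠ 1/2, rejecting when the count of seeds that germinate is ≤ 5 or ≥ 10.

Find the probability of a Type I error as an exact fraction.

α = P(Y ≤ 5 or Y ≥ 10 | p = 1/2), Y ~ Binomial(15, 1/2).
The two tails are symmetric, so α = 2·(1 + 15 + 105 + 455 + 1365 + 3003)/2^15 = 9888/32768 = 309/1024.

309/1024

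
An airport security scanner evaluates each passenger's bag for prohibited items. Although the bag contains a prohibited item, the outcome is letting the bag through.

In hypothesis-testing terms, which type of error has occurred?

Type II error

The null hypothesis here is that the bag contains no prohibited items.
'Letting the bag through' corresponds to failing to reject H₀.
H₀ was not rejected but H₀ is false — a Type II error (false negative).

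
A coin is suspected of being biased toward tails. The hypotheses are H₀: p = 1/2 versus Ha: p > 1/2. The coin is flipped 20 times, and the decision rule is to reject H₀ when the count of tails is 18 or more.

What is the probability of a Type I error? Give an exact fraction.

211/1048576

α = P(reject H₀ | H₀ true) = P(Y ≥ 18 | p = 1/2), with Y ~ Binomial(20, 1/2).
Summing the upper tail: (190 + 20 + 1) / 2^20 = 211/1048576.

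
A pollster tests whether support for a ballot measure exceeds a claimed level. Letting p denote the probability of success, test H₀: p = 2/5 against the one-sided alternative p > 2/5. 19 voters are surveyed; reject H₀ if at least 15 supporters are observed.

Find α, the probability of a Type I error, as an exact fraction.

Under H₀, X ~ Binomial(19, 2/5), and α = P(X ≥ 15).
Summing C(19,j)(2/5)^j(3/5)^{19−j} for j = 15,…,19 gives 2443902976/3814697265625.

2443902976/3814697265625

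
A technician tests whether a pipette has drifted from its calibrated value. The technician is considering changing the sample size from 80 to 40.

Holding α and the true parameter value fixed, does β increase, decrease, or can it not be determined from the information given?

It increases.

A smaller sample increases the standard error, so the sampling distributions under H₀ and Ha overlap more.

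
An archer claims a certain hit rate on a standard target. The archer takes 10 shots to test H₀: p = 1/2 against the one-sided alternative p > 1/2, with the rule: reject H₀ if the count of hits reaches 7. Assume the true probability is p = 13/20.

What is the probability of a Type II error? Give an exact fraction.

1244602838129/2560000000000

A Type II error is failing to reject when Ha holds: with p = 13/20, β = P(S ≤ 6).
Equivalently, β = 1 − P(S ≥ 7) = 1244602838129/2560000000000.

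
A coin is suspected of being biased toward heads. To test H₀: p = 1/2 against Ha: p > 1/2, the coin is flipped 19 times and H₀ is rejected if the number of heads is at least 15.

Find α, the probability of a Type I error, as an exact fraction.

1259/131072

The Type I error probability is α = P(Y ≥ 15) computed under H₀, where Y ~ Binomial(19, 1/2).
P(Y ≥ 15) = [C(19,15) + C(19,16) + C(19,17) + C(19,18) + C(19,19)] / 2^19 = (3876 + 969 + 171 + 19 + 1) / 524288 = 5036/524288 = 1259/131072.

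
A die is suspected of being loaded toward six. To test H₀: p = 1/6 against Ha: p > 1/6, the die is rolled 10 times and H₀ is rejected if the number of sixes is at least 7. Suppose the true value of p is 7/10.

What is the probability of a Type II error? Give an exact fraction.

A Type II error is failing to reject when Ha holds: with p = 7/10, β = P(K ≤ 6).
Equivalently, β = 1 − P(K ≥ 7) = 218993301/625000000.

218993301/625000000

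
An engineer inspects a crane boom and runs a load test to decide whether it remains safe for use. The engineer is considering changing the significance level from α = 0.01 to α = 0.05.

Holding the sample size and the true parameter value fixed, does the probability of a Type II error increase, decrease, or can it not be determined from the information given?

A larger α widens the rejection region, so when the alternative is true more outcomes lead to rejection — failing to reject becomes less likely.

It decreases.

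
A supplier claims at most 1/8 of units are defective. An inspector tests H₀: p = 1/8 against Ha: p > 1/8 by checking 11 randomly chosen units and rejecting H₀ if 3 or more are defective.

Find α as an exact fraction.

1285931725/8589934592

α = P(reject H₀ | H₀ true) = P(S ≥ 3 | p = 1/8), S ~ Binomial(11, 1/8).
Via the complement, α = 1 − Σ_{j=0}^{2} C(11,j)(1/8)^j(7/8)^{11-j} = 1285931725/8589934592.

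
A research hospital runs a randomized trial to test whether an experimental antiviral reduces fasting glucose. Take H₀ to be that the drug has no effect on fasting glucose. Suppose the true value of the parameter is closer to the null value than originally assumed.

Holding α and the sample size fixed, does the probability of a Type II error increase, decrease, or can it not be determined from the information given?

When the true parameter is near the null value, the test has a harder time distinguishing Ha from H₀.

It increases.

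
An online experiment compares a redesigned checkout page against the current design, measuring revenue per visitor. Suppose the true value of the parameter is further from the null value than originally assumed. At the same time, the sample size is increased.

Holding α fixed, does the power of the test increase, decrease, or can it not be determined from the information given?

It increases.

A bigger departure from H₀ is easier for the test to detect, so it fails to reject less often. Increasing n separates the H₀ and Ha sampling distributions, so under Ha fewer outcomes land in the acceptance region. Both changes push β in the same direction.
Since power = 1 − β and β decreases, power increases.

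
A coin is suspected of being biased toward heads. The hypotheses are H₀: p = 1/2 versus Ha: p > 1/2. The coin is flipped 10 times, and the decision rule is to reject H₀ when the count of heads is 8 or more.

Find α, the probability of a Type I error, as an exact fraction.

7/128

The Type I error probability is α = P(S ≥ 8) computed under H₀, where S ~ Binomial(10, 1/2).
That's C(10,8) + C(10,9) + C(10,10) over 2^10, i.e. (45 + 10 + 1)/1024 = 56/1024 = 7/128.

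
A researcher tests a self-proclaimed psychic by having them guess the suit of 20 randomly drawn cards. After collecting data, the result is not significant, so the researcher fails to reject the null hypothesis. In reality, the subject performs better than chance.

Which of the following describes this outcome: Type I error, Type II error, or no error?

Type II error

The conventional null hypothesis here is that the subject is guessing at random (p = 1/4).
H₀ was not rejected, but H₀ is actually false.
Failing to reject a false null hypothesis is a Type II error (false negative).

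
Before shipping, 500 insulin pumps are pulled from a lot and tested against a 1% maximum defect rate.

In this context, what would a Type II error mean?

With the conventional null hypothesis that the lot's defect rate is 1% (within specification):
A Type II error is failing to reject H₀ when H₀ is false.
Here that means accepting the lot and shipping it when actually the lot's defect rate exceeds 1%.

A Type II error would mean concluding that the lot's defect rate is 1% (within specification) (or at least failing to establish that the lot's defect rate exceeds 1%) when in fact the lot's defect rate exceeds 1%.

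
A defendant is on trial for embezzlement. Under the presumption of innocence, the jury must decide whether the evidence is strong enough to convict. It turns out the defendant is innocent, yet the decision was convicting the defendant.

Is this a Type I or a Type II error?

Type I error

The null hypothesis here is that the defendant is innocent.
'Convicting the defendant' corresponds to rejecting H₀.
H₀ was rejected but H₀ is true — a Type I error (false positive).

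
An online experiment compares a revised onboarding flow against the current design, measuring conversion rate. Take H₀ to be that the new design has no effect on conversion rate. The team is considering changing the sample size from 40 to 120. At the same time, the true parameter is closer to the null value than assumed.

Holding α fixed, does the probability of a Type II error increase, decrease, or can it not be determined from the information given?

Cannot be determined from the information given.

The first change alone would make β decrease; the second alone would make β increase. Which effect dominates depends on the magnitudes, which are not given.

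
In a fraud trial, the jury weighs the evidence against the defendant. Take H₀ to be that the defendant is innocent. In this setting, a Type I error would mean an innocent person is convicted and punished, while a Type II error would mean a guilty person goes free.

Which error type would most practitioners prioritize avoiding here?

Type I error

The Type I consequence (an innocent person is convicted and punished) is more severe than the Type II consequence (a guilty person goes free).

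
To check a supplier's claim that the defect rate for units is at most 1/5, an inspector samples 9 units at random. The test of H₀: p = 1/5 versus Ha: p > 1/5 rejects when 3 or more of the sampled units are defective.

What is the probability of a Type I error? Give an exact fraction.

Under H₀, Y ~ Binomial(9, 1/5); the Type I error rate is P(Y ≥ 3).
α = 1 − P(Y ≤ 2) = 1 − 1441792/1953125 = 511333/1953125.

511333/1953125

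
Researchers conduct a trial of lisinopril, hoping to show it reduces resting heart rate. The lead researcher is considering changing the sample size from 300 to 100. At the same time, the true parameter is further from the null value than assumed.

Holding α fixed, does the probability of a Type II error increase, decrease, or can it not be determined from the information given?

Cannot be determined from the information given.

The first change alone would make β increase; the second alone would make β decrease. Which effect dominates depends on the magnitudes, which are not given.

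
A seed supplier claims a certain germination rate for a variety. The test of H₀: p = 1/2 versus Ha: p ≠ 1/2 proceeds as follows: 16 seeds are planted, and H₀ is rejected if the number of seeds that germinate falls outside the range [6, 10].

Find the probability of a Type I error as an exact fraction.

6885/32768

Under H₀, S ~ Binomial(16, 1/2); α is the probability of landing in either tail, P(S ≤ 5) + P(S ≥ 11).
Each tail has probability (1 + 16 + 120 + 560 + 1820 + 4368)/65536; doubling gives α = 13770/65536 = 6885/32768.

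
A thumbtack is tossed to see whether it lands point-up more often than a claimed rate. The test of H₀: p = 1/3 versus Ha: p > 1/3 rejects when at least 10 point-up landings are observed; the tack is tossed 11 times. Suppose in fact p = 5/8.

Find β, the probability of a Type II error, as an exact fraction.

4109420421/4294967296

A Type II error is failing to reject when Ha holds: with p = 5/8, β = P(Y ≤ 9).
Summing C(11,j)·(5/8)^j·(3/8)^{11-j} for j = 0..9 gives 4109420421/4294967296.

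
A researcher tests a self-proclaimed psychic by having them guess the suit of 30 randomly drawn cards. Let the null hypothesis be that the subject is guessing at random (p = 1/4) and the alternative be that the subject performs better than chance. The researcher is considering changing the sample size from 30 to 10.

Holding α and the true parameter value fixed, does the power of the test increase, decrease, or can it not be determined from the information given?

It decreases.

With less data the test statistic is noisier; under Ha, more outcomes land inside the acceptance region.
Since power = 1 − β and β increases, power decreases.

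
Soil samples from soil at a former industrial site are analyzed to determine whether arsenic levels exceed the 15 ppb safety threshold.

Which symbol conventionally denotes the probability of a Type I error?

α

P(Type I error) = P(reject H₀ | H₀ true) = α, the significance level.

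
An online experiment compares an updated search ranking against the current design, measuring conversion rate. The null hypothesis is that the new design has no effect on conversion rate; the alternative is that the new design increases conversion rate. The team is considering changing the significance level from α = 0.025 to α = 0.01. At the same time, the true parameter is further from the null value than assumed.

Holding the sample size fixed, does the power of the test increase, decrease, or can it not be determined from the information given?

The first change alone would make β increase; the second alone would make β decrease. Which effect dominates depends on the magnitudes, which are not given.
Since power = 1 − β, the effect on power is likewise indeterminate.

Cannot be determined from the information given.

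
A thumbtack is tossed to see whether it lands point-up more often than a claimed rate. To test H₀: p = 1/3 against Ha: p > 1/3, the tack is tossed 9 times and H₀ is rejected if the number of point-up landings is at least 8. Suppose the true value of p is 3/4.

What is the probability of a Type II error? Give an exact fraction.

β = P(fail to reject H₀ | Ha true) = P(X ≤ 7 | p = 3/4), X ~ Binomial(9, 3/4).
Adding the binomial probabilities P(X=0)+…+P(X=7) at p = 3/4 gives 45853/65536.

45853/65536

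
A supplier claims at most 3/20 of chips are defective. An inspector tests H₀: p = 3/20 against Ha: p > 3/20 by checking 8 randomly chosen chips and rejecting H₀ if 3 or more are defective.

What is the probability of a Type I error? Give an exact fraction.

2693447019/25600000000

Under H₀, K ~ Binomial(8, 3/20); the Type I error rate is P(K ≥ 3).
Via the complement, α = 1 − Σ_{j=0}^{2} C(8,j)(3/20)^j(17/20)^{8-j} = 2693447019/25600000000.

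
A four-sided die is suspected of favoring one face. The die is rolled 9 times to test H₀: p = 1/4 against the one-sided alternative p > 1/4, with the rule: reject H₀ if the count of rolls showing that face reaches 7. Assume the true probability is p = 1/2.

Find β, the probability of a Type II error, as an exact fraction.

Under the alternative p = 1/2, K ~ Binomial(9, 1/2); β is the probability the test does not reject, P(K < 7).
Summing C(9,j)·(1/2)^j·(1/2)^{9-j} for j = 0..6 gives 233/256.

233/256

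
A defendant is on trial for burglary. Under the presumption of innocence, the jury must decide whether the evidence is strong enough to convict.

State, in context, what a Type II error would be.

With the conventional null hypothesis that the defendant is innocent:
A Type II error is failing to reject H₀ when H₀ is false.
Here that means acquitting the defendant when actually the defendant is guilty.

A Type II error would mean concluding that the defendant is innocent (or at least failing to establish that the defendant is guilty) when in fact the defendant is guilty.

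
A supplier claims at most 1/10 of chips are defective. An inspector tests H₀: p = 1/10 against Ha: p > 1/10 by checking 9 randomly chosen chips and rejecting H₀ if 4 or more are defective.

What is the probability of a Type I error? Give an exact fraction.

4165547/500000000

The significance level is the probability, assuming p = 1/10, of seeing 4 or more defectives in 9 draws.
Via the complement, α = 1 − Σ_{j=0}^{3} C(9,j)(1/10)^j(9/10)^{9-j} = 4165547/500000000.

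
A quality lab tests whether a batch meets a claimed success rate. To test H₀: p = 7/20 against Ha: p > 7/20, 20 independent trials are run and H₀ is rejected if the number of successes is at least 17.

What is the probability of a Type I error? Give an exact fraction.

The Type I error probability is α = P(K ≥ 17) computed under H₀, where K ~ Binomial(20, 7/20).
Summing C(20,j)(7/20)^j(13/20)^{20−j} for j = 17,…,20 gives 637973598365478054631/104857600000000000000000000.

637973598365478054631/104857600000000000000000000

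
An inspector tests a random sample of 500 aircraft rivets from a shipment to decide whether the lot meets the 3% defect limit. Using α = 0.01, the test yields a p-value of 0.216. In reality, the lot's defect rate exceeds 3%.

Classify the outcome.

Type II error

The conventional null hypothesis is that the lot's defect rate is 3% (within specification).
Since p = 0.216 ≥ α = 0.01, H₀ is not rejected.
H₀ is false (actually the lot's defect rate exceeds 3%).
Failing to reject a false H₀ is a Type II error.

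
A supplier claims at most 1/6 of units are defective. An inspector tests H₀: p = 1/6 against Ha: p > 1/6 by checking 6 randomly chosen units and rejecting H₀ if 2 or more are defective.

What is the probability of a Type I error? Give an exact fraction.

α = P(reject H₀ | H₀ true) = P(K ≥ 2 | p = 1/6), K ~ Binomial(6, 1/6).
Via the complement, α = 1 − Σ_{j=0}^{1} C(6,j)(1/6)^j(5/6)^{6-j} = 12281/46656.

12281/46656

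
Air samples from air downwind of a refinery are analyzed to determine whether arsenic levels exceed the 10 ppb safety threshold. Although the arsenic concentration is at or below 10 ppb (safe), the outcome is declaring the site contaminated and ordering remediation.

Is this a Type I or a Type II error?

The null hypothesis here is that the arsenic concentration is at or below 10 ppb (safe).
'Declaring the site contaminated and ordering remediation' corresponds to rejecting H₀.
H₀ was rejected but H₀ is true — a Type I error (false positive).

Type I error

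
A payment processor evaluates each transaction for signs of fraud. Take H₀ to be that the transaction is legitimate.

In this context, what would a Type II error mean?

A Type II error would mean concluding that the transaction is legitimate (or at least failing to establish that the transaction is fraudulent) when in fact the transaction is fraudulent.

A Type II error is failing to reject H₀ when H₀ is false.
Here that means approving the transaction when actually the transaction is fraudulent.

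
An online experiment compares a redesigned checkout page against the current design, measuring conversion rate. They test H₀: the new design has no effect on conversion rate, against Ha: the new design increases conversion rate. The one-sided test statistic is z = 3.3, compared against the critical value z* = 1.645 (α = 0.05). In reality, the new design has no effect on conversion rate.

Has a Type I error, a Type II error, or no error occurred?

Since z = 3.3 > z* = 1.645, H₀ is rejected.
H₀ is true (actually the new design has no effect on conversion rate).
Rejecting a true H₀ is a Type I error.

Type I error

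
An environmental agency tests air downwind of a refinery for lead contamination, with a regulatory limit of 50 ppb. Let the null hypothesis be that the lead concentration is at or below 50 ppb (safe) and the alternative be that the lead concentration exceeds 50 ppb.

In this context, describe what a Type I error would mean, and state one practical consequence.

A Type I error would mean concluding that the lead concentration exceeds 50 ppb when in fact the lead concentration is at or below 50 ppb (safe). Consequence: a clean site is subjected to costly and unnecessary remediation.

A Type I error is rejecting H₀ when H₀ is true.
Here that means declaring the site contaminated and ordering remediation when actually the lead concentration is at or below 50 ppb (safe).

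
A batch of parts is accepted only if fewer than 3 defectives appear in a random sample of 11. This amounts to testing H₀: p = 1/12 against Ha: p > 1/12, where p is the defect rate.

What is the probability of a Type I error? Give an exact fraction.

1581403943/27518828544

Under H₀, K ~ Binomial(11, 1/12); the Type I error rate is P(K ≥ 3).
Via the complement, α = 1 − Σ_{j=0}^{2} C(11,j)(1/12)^j(11/12)^{11-j} = 1581403943/27518828544.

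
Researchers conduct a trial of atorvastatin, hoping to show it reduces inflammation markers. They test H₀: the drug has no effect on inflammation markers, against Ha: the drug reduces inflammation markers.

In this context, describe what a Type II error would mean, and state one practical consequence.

A Type II error would mean concluding that the drug has no effect on inflammation markers (or at least failing to establish that the drug reduces inflammation markers) when in fact the drug reduces inflammation markers. Consequence: an effective treatment is shelved and never reaches patients who would benefit.

A Type II error is failing to reject H₀ when H₀ is false.
Here that means concluding there is insufficient evidence that the drug works when actually the drug reduces inflammation markers.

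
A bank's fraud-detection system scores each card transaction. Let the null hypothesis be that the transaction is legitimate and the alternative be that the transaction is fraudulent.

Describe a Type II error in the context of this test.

A Type II error is failing to reject H₀ when H₀ is false.
Here that means approving the transaction when actually the transaction is fraudulent.

A Type II error would mean concluding that the transaction is legitimate (or at least failing to establish that the transaction is fraudulent) when in fact the transaction is fraudulent.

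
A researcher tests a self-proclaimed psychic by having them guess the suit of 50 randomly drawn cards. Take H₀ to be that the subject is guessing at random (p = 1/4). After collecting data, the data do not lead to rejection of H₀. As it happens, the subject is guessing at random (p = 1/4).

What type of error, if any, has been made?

The test retained a true H₀ — the decision matches the true state.

Neither — the decision is correct.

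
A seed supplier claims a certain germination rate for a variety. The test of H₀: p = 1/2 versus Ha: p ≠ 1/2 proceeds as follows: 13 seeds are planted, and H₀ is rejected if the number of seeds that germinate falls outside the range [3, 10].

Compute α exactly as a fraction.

α = P(X ≤ 2 or X ≥ 11 | p = 1/2), X ~ Binomial(13, 1/2).
By symmetry, α = 2·P(X ≤ 2) = 2·(1 + 13 + 78)/8192 = 184/8192 = 23/1024.

23/1024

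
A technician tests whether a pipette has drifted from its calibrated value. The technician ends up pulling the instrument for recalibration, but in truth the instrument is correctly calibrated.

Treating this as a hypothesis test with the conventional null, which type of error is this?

Type I error

The null hypothesis here is that the instrument is correctly calibrated.
'Pulling the instrument for recalibration' corresponds to rejecting H₀.
H₀ was rejected but H₀ is true — a Type I error (false positive).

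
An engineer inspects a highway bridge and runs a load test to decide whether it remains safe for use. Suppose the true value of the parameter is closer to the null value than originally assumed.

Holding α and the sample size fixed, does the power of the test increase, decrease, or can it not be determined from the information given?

It decreases.

When the true parameter is near the null value, the test has a harder time distinguishing Ha from H₀.
Since power = 1 − β and β increases, power decreases.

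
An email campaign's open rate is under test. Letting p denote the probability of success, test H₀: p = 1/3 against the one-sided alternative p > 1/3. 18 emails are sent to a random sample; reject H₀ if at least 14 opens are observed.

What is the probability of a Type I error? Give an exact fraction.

Under H₀, S ~ Binomial(18, 1/3), and α = P(S ≥ 14).
P(S ≥ 14) = Σ_{j=14}^{18} C(18,j)·(1/3)^j·(2/3)^{18-j} = 56137/387420489.

56137/387420489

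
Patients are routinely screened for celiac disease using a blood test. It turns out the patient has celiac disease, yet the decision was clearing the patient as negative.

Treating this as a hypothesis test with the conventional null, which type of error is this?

The null hypothesis here is that the patient does not have celiac disease.
'Clearing the patient as negative' corresponds to failing to reject H₀.
H₀ was not rejected but H₀ is false — a Type II error (false negative).

Type II error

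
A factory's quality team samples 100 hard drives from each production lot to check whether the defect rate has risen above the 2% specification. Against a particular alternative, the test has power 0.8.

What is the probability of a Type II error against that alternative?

Power = 1 − β, so β = 1 − 0.8 = 0.2.

0.2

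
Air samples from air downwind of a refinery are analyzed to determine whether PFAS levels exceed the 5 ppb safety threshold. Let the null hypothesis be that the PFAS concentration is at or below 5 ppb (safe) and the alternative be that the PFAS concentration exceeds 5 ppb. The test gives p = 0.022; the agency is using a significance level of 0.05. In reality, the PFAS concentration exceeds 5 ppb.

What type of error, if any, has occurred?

Since p = 0.022 < α = 0.05, H₀ is rejected.
H₀ is false (actually the PFAS concentration exceeds 5 ppb).
The decision matches the true state — no error.

No error (correct decision).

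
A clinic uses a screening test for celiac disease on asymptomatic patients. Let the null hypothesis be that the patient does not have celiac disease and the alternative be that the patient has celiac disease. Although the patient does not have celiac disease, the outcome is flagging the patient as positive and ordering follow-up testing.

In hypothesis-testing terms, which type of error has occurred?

'Flagging the patient as positive and ordering follow-up testing' corresponds to rejecting H₀.
H₀ was rejected but H₀ is true — a Type I error (false positive).

Type I error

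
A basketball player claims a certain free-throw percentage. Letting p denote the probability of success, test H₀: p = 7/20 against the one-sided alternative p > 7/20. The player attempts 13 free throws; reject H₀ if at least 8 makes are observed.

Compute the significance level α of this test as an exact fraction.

29568684698777/640000000000000

Under H₀, K ~ Binomial(13, 7/20), and α = P(K ≥ 8).
P(K ≥ 8) = Σ_{j=8}^{13} C(13,j)·(7/20)^j·(13/20)^{13-j} = 29568684698777/640000000000000.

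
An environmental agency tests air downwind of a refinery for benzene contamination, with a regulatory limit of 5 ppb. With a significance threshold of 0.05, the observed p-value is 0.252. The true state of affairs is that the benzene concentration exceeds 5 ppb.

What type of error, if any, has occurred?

The conventional null hypothesis is that the benzene concentration is at or below 5 ppb (safe).
Since p = 0.252 ≥ α = 0.05, H₀ is not rejected.
H₀ is false (actually the benzene concentration exceeds 5 ppb).
Failing to reject a false H₀ is a Type II error.

Type II error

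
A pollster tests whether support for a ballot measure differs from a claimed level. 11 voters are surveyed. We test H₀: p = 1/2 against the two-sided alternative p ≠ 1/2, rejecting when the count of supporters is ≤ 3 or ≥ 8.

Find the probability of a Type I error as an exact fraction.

29/128

α = P(S ≤ 3 or S ≥ 8 | p = 1/2), S ~ Binomial(11, 1/2).
By symmetry, α = 2·P(S ≤ 3) = 2·(1 + 11 + 55 + 165)/2048 = 464/2048 = 29/128.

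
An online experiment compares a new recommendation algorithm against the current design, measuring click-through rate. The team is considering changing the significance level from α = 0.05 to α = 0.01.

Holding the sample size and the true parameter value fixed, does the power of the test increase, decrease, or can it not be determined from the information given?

Tightening α shrinks the rejection region. When Ha holds, fewer sample outcomes clear the stricter threshold, so more fall in the acceptance region.
Since power = 1 − β and β increases, power decreases.

It decreases.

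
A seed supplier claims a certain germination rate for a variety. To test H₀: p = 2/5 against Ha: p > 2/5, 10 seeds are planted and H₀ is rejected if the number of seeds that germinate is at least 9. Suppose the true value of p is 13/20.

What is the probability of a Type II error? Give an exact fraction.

A Type II error is failing to reject when Ha holds: with p = 13/20, β = P(S ≤ 8).
Summing C(10,j)·(13/20)^j·(7/20)^{10-j} for j = 0..8 gives 9359826552041/10240000000000.

9359826552041/10240000000000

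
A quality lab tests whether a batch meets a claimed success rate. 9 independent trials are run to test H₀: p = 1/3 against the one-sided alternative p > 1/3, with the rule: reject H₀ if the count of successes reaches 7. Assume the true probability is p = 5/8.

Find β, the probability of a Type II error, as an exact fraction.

A Type II error is failing to reject when Ha holds: with p = 5/8, β = P(Y ≤ 6).
Equivalently, β = 1 − P(Y ≥ 7) = 24101307/33554432.

24101307/33554432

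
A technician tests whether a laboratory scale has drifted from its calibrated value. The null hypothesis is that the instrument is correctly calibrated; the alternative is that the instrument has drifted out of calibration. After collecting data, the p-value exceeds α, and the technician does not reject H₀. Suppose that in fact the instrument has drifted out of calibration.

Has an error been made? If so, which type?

Type II error

H₀ was not rejected, but H₀ is actually false.
Failing to reject a false null hypothesis is a Type II error (false negative).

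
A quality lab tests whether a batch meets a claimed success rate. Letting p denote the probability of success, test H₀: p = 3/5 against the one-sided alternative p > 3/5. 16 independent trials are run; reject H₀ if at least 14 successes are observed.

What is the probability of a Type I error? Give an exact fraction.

The Type I error probability is α = P(S ≥ 14) computed under H₀, where S ~ Binomial(16, 3/5).
P(S ≥ 14) = Σ_{j=14}^{16} C(16,j)·(3/5)^j·(2/5)^{16-j} = 559607373/30517578125.

559607373/30517578125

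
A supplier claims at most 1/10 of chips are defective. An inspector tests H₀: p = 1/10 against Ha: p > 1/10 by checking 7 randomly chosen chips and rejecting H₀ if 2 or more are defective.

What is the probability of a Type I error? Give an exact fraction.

93559/625000

α = P(reject H₀ | H₀ true) = P(Y ≥ 2 | p = 1/10), Y ~ Binomial(7, 1/10).
Computing the lower-tail complement: 1 − 531441/625000 = 93559/625000.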